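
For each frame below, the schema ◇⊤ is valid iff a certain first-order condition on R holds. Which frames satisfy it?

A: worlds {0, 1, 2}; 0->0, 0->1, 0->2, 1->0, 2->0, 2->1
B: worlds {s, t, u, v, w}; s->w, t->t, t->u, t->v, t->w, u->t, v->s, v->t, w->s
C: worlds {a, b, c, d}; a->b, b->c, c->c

A, B

This is the axiom for seriality; its first-order frame correspondent is ∀x ∃y Rxy.
A: satisfies the condition.
B: satisfies the condition.
C: fails — world d has no successor.
Valid on: A, B.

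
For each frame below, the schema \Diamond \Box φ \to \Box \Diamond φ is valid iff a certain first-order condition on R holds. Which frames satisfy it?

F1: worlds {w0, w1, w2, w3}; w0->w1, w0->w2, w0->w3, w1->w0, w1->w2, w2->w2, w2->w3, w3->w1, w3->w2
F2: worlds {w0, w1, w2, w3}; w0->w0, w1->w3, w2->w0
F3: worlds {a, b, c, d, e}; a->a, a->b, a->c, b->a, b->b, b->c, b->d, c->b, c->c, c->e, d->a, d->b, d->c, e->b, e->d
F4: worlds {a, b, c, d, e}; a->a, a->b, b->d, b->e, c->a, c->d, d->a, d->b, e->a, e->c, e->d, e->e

The schema corresponds to convergence: \forall x \forall y \forall z (Rxy \wedge Rxz \to \exists w (Ryw \wedge Rzw)).
F1: ✓.
F2: fails — Rw1w3 and Rw1w3 but w3 and w3 have no common successor.
F3: ✓.
F4: fails — Rab and Raa but b and a have no common successor.
Valid on: F1, F3.

F1, F3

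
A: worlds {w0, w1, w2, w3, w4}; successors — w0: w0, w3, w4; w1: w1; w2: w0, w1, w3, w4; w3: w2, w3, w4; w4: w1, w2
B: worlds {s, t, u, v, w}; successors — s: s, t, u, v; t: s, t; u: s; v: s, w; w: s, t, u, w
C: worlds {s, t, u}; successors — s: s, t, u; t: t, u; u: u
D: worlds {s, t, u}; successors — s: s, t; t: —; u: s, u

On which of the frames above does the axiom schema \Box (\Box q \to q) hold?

Frame correspondent (Sahlqvist): \forall x \forall y (Rxy \to Ryy) — i.e. shift-reflexivity.
A: fails — Rw0w4 but not Rw4w4.
B: fails — Rwu but not Ruu.
C: condition met.
D: fails — Rst but not Rtt.

C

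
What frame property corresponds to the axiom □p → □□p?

Suppose □p→□□p is valid. Take Rxy, Ryz and set V(p)={w : Rxw}. Then □p at x, so □□p at x, so □p at y, so p at z, i.e. Rxz.

transitivity: ∀x ∀y ∀z (Rxy ∧ Ryz → Rxz)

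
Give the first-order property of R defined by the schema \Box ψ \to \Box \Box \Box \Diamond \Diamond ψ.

\forall x \forall z (x R^3 z \to \exists w (xRw \wedge z R^2 w))

This is a Sahlqvist (Geach-type) schema ◇^0□^1ψ → □^3◇^2ψ.
Minimal-valuation argument: fix x; take any y with xR^0y and any z with xR^3z. Set V(ψ) to the set of worlds R-reachable from y in exactly 1 step. Then □^1ψ holds at y, so the antecedent holds at x; validity forces ◇^2ψ at z, giving a w with zR^2w and yR^1w.
First-order correspondent: \forall x \forall z (x R^3 z \to \exists w (xRw \wedge z R^2 w)).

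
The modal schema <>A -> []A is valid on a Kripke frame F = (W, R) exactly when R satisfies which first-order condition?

Suppose ◇A→□A is valid. Take Rxy, Rxz and set V(A)={y}. Then ◇A at x, so □A at x, so A at z, i.e. z=y.

partial functionality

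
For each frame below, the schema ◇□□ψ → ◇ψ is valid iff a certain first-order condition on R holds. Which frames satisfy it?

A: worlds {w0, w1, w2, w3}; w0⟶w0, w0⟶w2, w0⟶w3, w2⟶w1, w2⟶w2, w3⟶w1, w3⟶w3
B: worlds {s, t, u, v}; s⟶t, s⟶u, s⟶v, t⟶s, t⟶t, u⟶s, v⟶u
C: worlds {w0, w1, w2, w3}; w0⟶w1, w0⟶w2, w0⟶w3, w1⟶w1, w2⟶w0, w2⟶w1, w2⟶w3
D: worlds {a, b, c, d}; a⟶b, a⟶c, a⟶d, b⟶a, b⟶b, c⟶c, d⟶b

D

Frame correspondent (Sahlqvist): ∀x ∀y (xRy → ∃w (yR²w ∧ xRw)) — i.e. a generalized confluence (Geach) condition.
A: fails — w2Rw1 but no w with w1R²w and w2Rw.
B: fails — sRv but no w with vR²w and sRw.
C: fails — w0Rw3 but no w with w3R²w and w0Rw.
D: condition met.
Valid on: D.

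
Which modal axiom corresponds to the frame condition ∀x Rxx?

□q → q

This is reflexivity; the standard corresponding axiom is T: □q → q.
Suppose □q→q is valid. At any x set V(q)={w : Rxw}. Then □q holds at x, so q holds at x, i.e. Rxx.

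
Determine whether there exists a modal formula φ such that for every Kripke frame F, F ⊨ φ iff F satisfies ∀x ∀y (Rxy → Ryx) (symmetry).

The condition is symmetry. A defining modal formula is r → □◇r.
Suppose r→□◇r is valid. Take Rxy and set V(r)={x}. Then r at x, so □◇r at x, so ◇r at y, so some z with Ryz has r; z=x, i.e. Ryx.

Yes — defined by r → □◇r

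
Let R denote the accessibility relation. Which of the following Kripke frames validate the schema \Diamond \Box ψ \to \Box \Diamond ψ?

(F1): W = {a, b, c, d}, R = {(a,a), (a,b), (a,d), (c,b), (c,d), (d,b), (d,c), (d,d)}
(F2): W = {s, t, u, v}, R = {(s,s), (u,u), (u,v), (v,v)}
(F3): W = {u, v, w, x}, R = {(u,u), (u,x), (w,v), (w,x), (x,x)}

This is the axiom for convergence; its first-order frame correspondent is \forall x \forall y \forall z (Rxy \wedge Rxz \to \exists w (Ryw \wedge Rzw)).
(F1): fails — Rab and Rab but b and b have no common successor.
(F2): ✓.
(F3): fails — Rwx and Rwv but x and v have no common successor.

(F2)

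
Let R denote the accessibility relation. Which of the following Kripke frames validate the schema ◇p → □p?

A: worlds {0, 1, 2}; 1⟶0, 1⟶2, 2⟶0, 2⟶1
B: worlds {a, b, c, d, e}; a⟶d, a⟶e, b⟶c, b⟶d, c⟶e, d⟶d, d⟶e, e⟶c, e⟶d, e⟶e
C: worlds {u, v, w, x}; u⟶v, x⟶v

C

The schema corresponds to partial functionality: ∀x ∀y ∀z (Rxy ∧ Rxz → y = z).
A: fails — 1 sees both 0 and 2.
B: fails — a sees both d and e.
C: condition met.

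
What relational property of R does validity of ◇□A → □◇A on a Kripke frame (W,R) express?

convergence: ∀x ∀y ∀z (Rxy ∧ Rxz → ∃w (Ryw ∧ Rzw))

Suppose ◇□A→□◇A is valid. Take Rxy, Rxz and set V(A)={w : Ryw}. Then □A at y so ◇□A at x, so □◇A at x, so ◇A at z, giving w with Rzw and Ryw.
The converse is a direct semantic check.
Frame condition: ∀x ∀y ∀z (Rxy ∧ Rxz → ∃w (Ryw ∧ Rzw)).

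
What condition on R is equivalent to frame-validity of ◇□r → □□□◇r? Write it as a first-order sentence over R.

This is a Sahlqvist (Geach-type) schema ◇^1□^1r → □^3◇^1r.
First-order correspondent: ∀x ∀y ∀z ((xRy ∧ xR³z) → ∃w (yRw ∧ zRw)).

∀x ∀y ∀z ((xRy ∧ xR³z) → ∃w (yRw ∧ zRw))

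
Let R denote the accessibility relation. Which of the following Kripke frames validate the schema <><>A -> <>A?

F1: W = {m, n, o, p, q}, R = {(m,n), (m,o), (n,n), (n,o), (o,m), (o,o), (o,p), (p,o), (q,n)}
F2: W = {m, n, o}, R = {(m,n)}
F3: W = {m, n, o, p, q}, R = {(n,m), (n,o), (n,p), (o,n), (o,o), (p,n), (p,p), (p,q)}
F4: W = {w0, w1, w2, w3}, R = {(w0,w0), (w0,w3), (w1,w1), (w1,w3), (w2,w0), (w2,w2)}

F2

The schema corresponds to transitivity: forall x forall y forall z (Rxy & Ryz -> Rxz).
F1: fails — Rom and Rmn but not Ron.
F2: ✓.
F3: fails — Ron and Rnm but not Rom.
F4: fails — Rw2w0 and Rw0w3 but not Rw2w3.
Valid on: F2.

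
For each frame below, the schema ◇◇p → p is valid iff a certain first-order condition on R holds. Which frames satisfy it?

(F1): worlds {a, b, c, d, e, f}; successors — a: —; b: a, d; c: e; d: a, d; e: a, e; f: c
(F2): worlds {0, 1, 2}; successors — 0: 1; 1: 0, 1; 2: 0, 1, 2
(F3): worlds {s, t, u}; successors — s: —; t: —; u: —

Frame correspondent (Sahlqvist): ∀x ∀y (xR²y → ∃w (y = w ∧ x = w)) — i.e. a generalized confluence (Geach) condition.
(F1): fails — bR²a but a ≠ b.
(F2): fails — 0R²1 but 1 ≠ 0.
(F3): holds.

(F3)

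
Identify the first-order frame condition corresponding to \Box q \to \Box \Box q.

transitivity

Suppose □q→□□q is valid. Take Rxy, Ryz and set V(q)={w : Rxw}. Then □q at x, so □□q at x, so □q at y, so q at z, i.e. Rxz.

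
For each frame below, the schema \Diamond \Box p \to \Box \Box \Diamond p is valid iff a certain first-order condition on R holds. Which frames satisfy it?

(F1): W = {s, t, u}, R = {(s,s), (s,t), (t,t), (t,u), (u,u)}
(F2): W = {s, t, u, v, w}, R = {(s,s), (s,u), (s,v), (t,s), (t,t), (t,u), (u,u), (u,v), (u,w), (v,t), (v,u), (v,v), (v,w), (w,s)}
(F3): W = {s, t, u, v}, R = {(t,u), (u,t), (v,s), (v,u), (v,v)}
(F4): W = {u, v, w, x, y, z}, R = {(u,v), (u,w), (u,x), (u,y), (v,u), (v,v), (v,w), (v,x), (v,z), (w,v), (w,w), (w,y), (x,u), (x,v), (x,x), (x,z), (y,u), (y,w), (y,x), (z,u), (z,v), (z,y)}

(F4)

Frame correspondent (Sahlqvist): \forall x \forall y \forall z ((xRy \wedge x R^2 z) \to \exists w (yRw \wedge zRw)) — i.e. a generalized confluence (Geach) condition.
(F1): fails — sRs, sR²u but no w with sRw and uRw.
(F2): fails — sRu, sR²w but no w* with uRw* and wRw*.
(F3): fails — tRu, tR²t but no w with uRw and tRw.
(F4): satisfies the condition.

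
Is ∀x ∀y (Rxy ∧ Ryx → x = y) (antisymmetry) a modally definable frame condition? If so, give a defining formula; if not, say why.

Modal frame validity is preserved under surjective bounded morphisms.
The 4-cycle (worlds w0,w1,w2,w3 with w0→w1→w2→w3→w0) is antisymmetric. Sending even-indexed worlds to • and odd-indexed worlds to ∘ is a surjective bounded morphism onto the two-world frame with •↔∘, which is not antisymmetric.
So no modal formula (or set of formulas) defines exactly the antisymmetric frames.

No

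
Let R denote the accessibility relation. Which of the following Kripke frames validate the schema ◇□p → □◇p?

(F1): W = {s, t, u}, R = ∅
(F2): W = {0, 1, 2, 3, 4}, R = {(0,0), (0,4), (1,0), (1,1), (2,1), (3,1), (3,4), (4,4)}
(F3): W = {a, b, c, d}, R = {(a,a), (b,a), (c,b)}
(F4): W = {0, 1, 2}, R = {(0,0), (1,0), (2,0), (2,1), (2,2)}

The schema corresponds to convergence: ∀x ∀y ∀z (Rxy ∧ Rxz → ∃w (Ryw ∧ Rzw)).
(F1): holds.
(F2): fails — R34 and R31 but 4 and 1 have no common successor.
(F3): holds.
(F4): holds.
Valid on: (F1), (F3), (F4).

(F1), (F3), (F4)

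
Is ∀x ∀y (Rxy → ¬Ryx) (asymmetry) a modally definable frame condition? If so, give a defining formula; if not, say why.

Not definable by any modal formula

If a class were modally definable it would be closed under surjective bounded morphisms (Goldblatt–Thomason).
The 3-cycle (worlds s,t,u with s→t→u→s) is asymmetric. Mapping every world to a single reflexive point • is a surjective bounded morphism, and the reflexive point is not asymmetric (R•• but asymmetry requires ¬R••).
Hence asymmetry is not modally definable.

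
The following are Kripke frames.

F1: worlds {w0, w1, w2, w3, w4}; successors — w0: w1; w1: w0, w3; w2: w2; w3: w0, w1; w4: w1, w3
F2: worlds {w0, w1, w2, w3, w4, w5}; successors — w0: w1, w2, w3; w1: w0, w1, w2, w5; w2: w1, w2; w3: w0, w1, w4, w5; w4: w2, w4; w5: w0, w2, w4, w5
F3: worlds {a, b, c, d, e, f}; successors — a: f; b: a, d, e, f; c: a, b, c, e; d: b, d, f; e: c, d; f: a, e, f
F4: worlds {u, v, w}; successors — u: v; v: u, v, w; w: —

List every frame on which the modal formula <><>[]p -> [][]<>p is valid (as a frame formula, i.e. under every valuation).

Frame correspondent (Sahlqvist): forall x forall y forall z ((x R^2 y & x R^2 z) -> exists w (yRw & zRw)) — i.e. a generalized confluence (Geach) condition.
F1: fails — w1R²w0, w1R²w1 but no w with w0Rw and w1Rw.
F2: satisfies the condition.
F3: fails — aR²a, aR²e but no w with aRw and eRw.
F4: fails — uR²u, uR²w but no t with uRt and wRt.

F2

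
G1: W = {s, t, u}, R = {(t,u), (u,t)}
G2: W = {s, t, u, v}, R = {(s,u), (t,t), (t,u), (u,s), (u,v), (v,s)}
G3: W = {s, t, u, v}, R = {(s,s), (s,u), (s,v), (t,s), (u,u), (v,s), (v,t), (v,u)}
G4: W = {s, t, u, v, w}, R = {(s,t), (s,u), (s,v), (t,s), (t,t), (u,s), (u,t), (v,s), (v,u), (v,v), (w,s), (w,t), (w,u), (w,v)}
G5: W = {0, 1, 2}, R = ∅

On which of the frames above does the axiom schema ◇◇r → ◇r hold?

The schema corresponds to transitivity: ∀x ∀y ∀z (Rxy ∧ Ryz → Rxz).
G1: fails — Rtu and Rut but not Rtt.
G2: fails — Rus and Rsu but not Ruu.
G3: fails — Rts and Rsv but not Rtv.
G4: fails — Rus and Rsv but not Ruv.
G5: ✓.
Valid on: G5.

G5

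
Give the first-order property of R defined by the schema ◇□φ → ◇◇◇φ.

∀x ∀y (xRy → ∃w (yRw ∧ xR³w))

This is a Sahlqvist (Geach-type) schema ◇^1□^1φ → □^0◇^3φ.
First-order correspondent: ∀x ∀y (xRy → ∃w (yRw ∧ xR³w)).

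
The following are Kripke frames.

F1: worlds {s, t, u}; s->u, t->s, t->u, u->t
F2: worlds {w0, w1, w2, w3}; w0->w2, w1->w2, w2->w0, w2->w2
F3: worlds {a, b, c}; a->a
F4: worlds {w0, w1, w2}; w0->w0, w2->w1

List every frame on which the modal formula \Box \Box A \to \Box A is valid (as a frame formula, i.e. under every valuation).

F2, F3

This is the axiom for density; its first-order frame correspondent is \forall x \forall y (Rxy \to \exists z (Rxz \wedge Rzy)).
F1: fails — Rsu but no z with Rsz and Rzu.
F2: condition met.
F3: condition met.
F4: fails — Rw2w1 but no z with Rw2z and Rzw1.
Valid on: F2, F3.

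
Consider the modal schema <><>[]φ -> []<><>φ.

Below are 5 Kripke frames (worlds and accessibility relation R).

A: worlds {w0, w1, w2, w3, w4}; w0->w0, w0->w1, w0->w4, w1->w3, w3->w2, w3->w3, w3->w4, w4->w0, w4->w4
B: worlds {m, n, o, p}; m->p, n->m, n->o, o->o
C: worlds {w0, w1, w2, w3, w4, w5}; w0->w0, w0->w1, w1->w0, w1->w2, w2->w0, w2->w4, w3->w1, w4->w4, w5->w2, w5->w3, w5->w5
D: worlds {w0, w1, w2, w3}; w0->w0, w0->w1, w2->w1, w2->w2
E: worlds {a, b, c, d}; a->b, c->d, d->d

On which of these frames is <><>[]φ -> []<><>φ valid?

E

Frame correspondent (Sahlqvist): forall x forall y forall z ((x R^2 y & xRz) -> exists w (yRw & z R^2 w)) — i.e. a generalized confluence (Geach) condition.
A: fails — w0R²w1, w0Rw4 but no w with w1Rw and w4R²w.
B: fails — nR²o, nRm but no w with oRw and mR²w.
C: fails — w1R²w4, w1Rw0 but no w with w4Rw and w0R²w.
D: fails — w0R²w0, w0Rw1 but no w with w0Rw and w1R²w.
E: satisfies the condition.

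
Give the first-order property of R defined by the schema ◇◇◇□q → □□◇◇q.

∀x ∀y ∀z ((xR³y ∧ xR²z) → ∃w (yRw ∧ zR²w))

This is a Sahlqvist (Geach-type) schema ◇^3□^1q → □^2◇^2q.
Minimal-valuation argument: fix x; take any y with xR^3y and any z with xR^2z. Set V(q) to the set of worlds R-reachable from y in exactly 1 step. Then □^1q holds at y, so the antecedent holds at x; validity forces ◇^2q at z, giving a w with zR^2w and yR^1w.
First-order correspondent: ∀x ∀y ∀z ((xR³y ∧ xR²z) → ∃w (yRw ∧ zR²w)).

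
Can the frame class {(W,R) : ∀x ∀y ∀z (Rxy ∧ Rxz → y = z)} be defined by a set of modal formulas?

Yes — defined by ◇r → □r

Yes: it is partial functionality, defined by the CD schema ◇r → □r.
Suppose ◇r→□r is valid. Take Rxy, Rxz and set V(r)={y}. Then ◇r at x, so □r at x, so r at z, i.e. z=y.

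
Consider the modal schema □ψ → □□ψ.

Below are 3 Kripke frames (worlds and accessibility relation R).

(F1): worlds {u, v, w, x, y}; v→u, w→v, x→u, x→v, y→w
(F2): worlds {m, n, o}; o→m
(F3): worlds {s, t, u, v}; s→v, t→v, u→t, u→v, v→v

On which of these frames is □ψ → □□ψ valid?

(F2), (F3)

The schema corresponds to transitivity: ∀x ∀y ∀z (Rxy ∧ Ryz → Rxz).
(F1): fails — Rwv and Rvu but not Rwu.
(F2): condition met.
(F3): condition met.
Valid on: (F2), (F3).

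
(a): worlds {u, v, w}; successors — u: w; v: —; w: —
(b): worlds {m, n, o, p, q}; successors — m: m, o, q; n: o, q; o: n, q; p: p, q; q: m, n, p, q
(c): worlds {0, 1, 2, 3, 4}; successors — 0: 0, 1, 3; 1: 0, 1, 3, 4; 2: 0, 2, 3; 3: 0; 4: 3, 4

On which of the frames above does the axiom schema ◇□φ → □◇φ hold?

(b)

This is the axiom for convergence; its first-order frame correspondent is ∀x ∀y ∀z (Rxy ∧ Rxz → ∃w (Ryw ∧ Rzw)).
(a): fails — Ruw and Ruw but w and w have no common successor.
(b): ✓.
(c): fails — R14 and R13 but 4 and 3 have no common successor.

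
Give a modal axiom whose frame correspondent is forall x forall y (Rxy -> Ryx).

r → □◇r

A defining formula is r → □◇r (the B axiom).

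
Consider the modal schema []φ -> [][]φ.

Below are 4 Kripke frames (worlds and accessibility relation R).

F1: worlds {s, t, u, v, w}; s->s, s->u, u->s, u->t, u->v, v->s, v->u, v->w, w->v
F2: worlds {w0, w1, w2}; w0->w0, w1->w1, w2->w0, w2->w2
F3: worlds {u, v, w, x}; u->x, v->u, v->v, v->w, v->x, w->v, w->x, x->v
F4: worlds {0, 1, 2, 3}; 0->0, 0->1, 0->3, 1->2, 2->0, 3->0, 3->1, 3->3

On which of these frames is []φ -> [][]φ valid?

F2

The schema corresponds to transitivity: forall x forall y forall z (Rxy & Ryz -> Rxz).
F1: fails — Ruv and Rvw but not Ruw.
F2: satisfies the condition.
F3: fails — Rux and Rxv but not Ruv.
F4: fails — R31 and R12 but not R32.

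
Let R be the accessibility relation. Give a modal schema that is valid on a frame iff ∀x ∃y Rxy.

The condition is seriality. The D schema □s → ◇s defines it.

□s → ◇s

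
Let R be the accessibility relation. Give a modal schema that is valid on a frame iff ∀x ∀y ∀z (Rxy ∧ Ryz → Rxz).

□p → □□p

A defining formula is □p → □□p (the 4 axiom).
Suppose □p→□□p is valid. Take Rxy, Ryz and set V(p)={w : Rxw}. Then □p at x, so □□p at x, so □p at y, so p at z, i.e. Rxz.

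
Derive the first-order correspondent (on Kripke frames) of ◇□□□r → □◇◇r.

∀x ∀y ∀z ((xRy ∧ xRz) → ∃w (yR³w ∧ zR²w))

This is a Sahlqvist (Geach-type) schema ◇^1□^3r → □^1◇^2r.
Minimal-valuation argument: fix x; take any y with xR^1y and any z with xR^1z. Set V(r) to the set of worlds R-reachable from y in exactly 3 steps. Then □^3r holds at y, so the antecedent holds at x; validity forces ◇^2r at z, giving a w with zR^2w and yR^3w.
First-order correspondent: ∀x ∀y ∀z ((xRy ∧ xRz) → ∃w (yR³w ∧ zR²w)).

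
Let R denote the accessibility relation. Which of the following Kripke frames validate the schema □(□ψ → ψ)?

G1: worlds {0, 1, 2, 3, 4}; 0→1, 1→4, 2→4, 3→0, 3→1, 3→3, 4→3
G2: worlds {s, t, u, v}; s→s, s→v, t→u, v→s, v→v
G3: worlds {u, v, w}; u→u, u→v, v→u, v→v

G3

This is the axiom for shift-reflexivity; its first-order frame correspondent is ∀x ∀y (Rxy → Ryy).
G1: fails — R31 but not R11.
G2: fails — Rtu but not Ruu.
G3: condition met.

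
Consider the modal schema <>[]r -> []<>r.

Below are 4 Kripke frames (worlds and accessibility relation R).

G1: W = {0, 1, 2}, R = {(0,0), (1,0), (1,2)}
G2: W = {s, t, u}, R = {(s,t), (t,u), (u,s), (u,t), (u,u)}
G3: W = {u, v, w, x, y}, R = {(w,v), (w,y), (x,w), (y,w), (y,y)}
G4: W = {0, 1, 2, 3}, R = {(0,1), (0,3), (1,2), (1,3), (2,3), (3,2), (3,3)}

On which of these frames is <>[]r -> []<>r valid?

G4

Frame correspondent (Sahlqvist): forall x forall y forall z (Rxy & Rxz -> exists w (Ryw & Rzw)) — i.e. convergence.
G1: fails — R10 and R12 but 0 and 2 have no common successor.
G2: fails — Rut and Rus but t and s have no common successor.
G3: fails — Rwy and Rwv but y and v have no common successor.
G4: condition met.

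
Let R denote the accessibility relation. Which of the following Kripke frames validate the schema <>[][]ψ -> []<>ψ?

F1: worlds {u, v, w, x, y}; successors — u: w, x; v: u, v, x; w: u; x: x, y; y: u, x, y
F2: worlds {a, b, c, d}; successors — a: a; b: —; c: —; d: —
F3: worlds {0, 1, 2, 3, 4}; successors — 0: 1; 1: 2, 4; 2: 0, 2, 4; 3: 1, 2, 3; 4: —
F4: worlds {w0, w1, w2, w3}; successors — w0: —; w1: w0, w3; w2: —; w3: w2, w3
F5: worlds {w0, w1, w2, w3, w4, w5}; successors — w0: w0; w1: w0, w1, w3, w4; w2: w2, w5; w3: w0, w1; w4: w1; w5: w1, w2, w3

F2

This is the axiom for a generalized confluence (Geach) condition; its first-order frame correspondent is forall x forall y forall z ((xRy & xRz) -> exists w (y R^2 w & zRw)).
F1: fails — uRw, uRw but no t with wR²t and wRt.
F2: ✓.
F3: fails — 1R2, 1R4 but no w with 2R²w and 4Rw.
F4: fails — w1Rw0, w1Rw0 but no w with w0R²w and w0Rw.
F5: fails — w1Rw0, w1Rw4 but no w with w0R²w and w4Rw.
Valid on: F2.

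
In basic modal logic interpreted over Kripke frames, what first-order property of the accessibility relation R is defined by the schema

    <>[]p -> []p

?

The Euclidean property

Replacing p by ¬p and contraposing gives the equivalent schema ◇p → □◇p.
Suppose ◇p→□◇p is valid. Take Rxy, Rxz and set V(p)={y}. Then ◇p at x, so □◇p at x, so ◇p at z, so some w with Rzw has p; w=y, i.e. Rzy. By symmetry of the argument, Ryz.
The converse is a direct semantic check.
So the correspondent is the Euclidean property.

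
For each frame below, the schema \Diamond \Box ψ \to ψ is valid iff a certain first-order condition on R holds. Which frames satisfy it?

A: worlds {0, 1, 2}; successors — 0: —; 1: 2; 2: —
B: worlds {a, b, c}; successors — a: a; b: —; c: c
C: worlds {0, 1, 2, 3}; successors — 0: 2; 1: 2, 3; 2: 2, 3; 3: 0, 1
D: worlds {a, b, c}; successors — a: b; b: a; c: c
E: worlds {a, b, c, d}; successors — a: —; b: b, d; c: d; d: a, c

This is the axiom for symmetry; its first-order frame correspondent is \forall x \forall y (Rxy \to Ryx).
A: fails — R12 but not R21.
B: ✓.
C: fails — R02 but not R20.
D: ✓.
E: fails — Rda but not Rad.

B, D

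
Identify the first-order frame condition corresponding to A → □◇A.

This is the B axiom.
Its frame correspondent is symmetry — ∀x ∀y (Rxy → Ryx).

symmetry: ∀x ∀y (Rxy → Ryx)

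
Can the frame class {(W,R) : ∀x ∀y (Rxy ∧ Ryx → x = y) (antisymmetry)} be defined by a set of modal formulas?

No

Modal frame validity is preserved under surjective bounded morphisms.
The 8-cycle (worlds 0,1,2,3,4,5,6,7 with 0→1→2→3→4→5→6→7→0) is antisymmetric. Sending even-indexed worlds to s and odd-indexed worlds to t is a surjective bounded morphism onto the two-world frame with s↔t, which is not antisymmetric.
Hence antisymmetry is not modally definable.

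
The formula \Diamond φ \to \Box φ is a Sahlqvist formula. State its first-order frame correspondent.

Suppose ◇φ→□φ is valid. Take Rxy, Rxz and set V(φ)={y}. Then ◇φ at x, so □φ at x, so φ at z, i.e. z=y.

partial functionality: \forall x \forall y \forall z (Rxy \wedge Rxz \to y = z)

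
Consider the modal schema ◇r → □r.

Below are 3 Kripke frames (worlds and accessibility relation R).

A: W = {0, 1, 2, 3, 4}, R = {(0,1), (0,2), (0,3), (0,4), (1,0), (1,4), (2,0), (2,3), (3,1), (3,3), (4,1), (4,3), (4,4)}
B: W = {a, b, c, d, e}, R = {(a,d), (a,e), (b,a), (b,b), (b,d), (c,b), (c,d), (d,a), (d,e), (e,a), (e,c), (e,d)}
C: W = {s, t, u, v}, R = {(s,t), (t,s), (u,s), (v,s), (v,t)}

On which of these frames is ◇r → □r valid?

none

Frame correspondent (Sahlqvist): ∀x ∀y ∀z (Rxy ∧ Rxz → y = z) — i.e. partial functionality.
A: fails — 0 sees both 1 and 2.
B: fails — a sees both d and e.
C: fails — v sees both s and t.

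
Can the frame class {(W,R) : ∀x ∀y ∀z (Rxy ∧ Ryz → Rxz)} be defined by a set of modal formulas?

This is a Sahlqvist condition; the 4 axiom □r → □□r defines it.
Suppose □r→□□r is valid. Take Rxy, Ryz and set V(r)={w : Rxw}. Then □r at x, so □□r at x, so □r at y, so r at z, i.e. Rxz.

Yes — defined by □r → □□r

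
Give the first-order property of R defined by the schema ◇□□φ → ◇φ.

∀x ∀y (xRy → ∃w (yR²w ∧ xRw))

This is a Sahlqvist (Geach-type) schema ◇^1□^2φ → □^0◇^1φ.
Minimal-valuation argument: fix x; take any y with xR^1y and any z with xR^0z. Set V(φ) to the set of worlds R-reachable from y in exactly 2 steps. Then □^2φ holds at y, so the antecedent holds at x; validity forces ◇^1φ at z, giving a w with zR^1w and yR^2w.
First-order correspondent: ∀x ∀y (xRy → ∃w (yR²w ∧ xRw)).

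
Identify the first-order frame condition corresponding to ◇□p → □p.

The Euclidean property

This is frame-equivalent to ◇p → □◇p (substitute ¬p for p and contrapose).
Suppose ◇p→□◇p is valid. Take Rxy, Rxz and set V(p)={y}. Then ◇p at x, so □◇p at x, so ◇p at z, so some w with Rzw has p; w=y, i.e. Rzy. By symmetry of the argument, Ryz.
Conversely, any frame satisfying ∀x ∀y ∀z (Rxy ∧ Rxz → Ryz) validates the schema.
So the correspondent is the Euclidean property.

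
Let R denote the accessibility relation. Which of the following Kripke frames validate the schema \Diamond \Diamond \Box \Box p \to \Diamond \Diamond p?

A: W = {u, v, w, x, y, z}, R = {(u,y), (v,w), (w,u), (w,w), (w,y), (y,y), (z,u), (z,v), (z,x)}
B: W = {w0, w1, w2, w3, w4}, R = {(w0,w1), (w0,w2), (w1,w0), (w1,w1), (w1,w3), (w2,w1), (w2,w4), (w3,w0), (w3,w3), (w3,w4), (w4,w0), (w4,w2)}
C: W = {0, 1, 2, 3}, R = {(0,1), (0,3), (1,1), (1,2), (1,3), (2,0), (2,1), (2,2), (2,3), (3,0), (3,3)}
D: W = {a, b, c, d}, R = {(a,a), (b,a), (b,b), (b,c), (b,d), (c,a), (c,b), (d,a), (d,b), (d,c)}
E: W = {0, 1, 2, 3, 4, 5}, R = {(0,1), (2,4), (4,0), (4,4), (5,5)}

A, B, C, D

This is the axiom for a generalized confluence (Geach) condition; its first-order frame correspondent is \forall x \forall y (x R^2 y \to \exists w (y R^2 w \wedge x R^2 w)).
A: holds.
B: holds.
C: holds.
D: holds.
E: fails — 2R²0 but no w with 0R²w and 2R²w.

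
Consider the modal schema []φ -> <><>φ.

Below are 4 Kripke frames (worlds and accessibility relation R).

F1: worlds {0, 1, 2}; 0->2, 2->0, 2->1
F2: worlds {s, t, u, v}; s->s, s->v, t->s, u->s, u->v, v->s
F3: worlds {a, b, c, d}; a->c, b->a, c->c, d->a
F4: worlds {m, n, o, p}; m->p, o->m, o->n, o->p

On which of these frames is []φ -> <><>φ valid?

The schema corresponds to a generalized confluence (Geach) condition: forall x exists w (xRw & x R^2 w).
F1: fails — at 0 but no w with 0Rw and 0R²w.
F2: holds.
F3: fails — at b but no w with bRw and bR²w.
F4: fails — at m but no w with mRw and mR²w.

F2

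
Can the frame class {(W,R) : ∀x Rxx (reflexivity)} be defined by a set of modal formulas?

This is a Sahlqvist condition; the T axiom □p → p defines it.
Suppose □p→p is valid. At any x set V(p)={w : Rxw}. Then □p holds at x, so p holds at x, i.e. Rxx.

Yes, by □p → p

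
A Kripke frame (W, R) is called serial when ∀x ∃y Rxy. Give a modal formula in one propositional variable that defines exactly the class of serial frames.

□r → ◇r

This is seriality; the standard corresponding axiom is D: □r → ◇r.
Suppose □r→◇r is valid. At any x set V(r)=W. Then □r at x, so ◇r at x, so x has a successor.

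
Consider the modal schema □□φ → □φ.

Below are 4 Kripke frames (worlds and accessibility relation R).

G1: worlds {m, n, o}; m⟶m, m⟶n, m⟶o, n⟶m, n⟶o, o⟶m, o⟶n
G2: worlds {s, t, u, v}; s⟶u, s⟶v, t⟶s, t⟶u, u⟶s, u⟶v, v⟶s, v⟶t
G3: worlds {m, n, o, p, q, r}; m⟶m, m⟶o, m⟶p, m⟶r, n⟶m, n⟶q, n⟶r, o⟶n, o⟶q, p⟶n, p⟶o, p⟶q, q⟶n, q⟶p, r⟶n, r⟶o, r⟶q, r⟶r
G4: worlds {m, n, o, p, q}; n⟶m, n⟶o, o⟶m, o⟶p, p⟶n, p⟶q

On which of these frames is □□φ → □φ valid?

G1

The schema corresponds to density: ∀x ∀y (Rxy → ∃z (Rxz ∧ Rzy)).
G1: ✓.
G2: fails — Rvt but no z with Rvz and Rzt.
G3: fails — Rpo but no z with Rpz and Rzo.
G4: fails — Rom but no z with Roz and Rzm.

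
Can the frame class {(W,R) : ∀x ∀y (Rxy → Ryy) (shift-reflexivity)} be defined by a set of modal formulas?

Definable; □(□q → q) defines it

Yes: it is shift-reflexivity, defined by the T□ schema □(□q → q).
Suppose □(□q→q) is valid. Take Rxy and set V(q)={w : Ryw}. Then at y, □q holds; since □(□q→q) at x, □q→q at y, so q at y, i.e. Ryy.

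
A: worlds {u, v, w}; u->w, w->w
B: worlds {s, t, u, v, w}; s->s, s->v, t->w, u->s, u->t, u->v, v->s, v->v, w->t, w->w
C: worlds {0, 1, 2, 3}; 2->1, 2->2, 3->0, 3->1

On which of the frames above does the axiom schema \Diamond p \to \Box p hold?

The schema corresponds to partial functionality: \forall x \forall y \forall z (Rxy \wedge Rxz \to y = z).
A: condition met.
B: fails — s sees both s and v.
C: fails — 2 sees both 1 and 2.

A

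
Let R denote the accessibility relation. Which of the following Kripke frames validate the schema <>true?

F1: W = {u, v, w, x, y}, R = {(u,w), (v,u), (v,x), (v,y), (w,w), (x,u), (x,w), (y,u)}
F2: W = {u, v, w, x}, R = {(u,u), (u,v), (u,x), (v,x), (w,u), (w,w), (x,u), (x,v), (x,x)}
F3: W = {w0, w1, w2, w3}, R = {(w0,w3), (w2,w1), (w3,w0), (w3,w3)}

F1, F2

This is the axiom for seriality; its first-order frame correspondent is forall x exists y Rxy.
F1: ✓.
F2: ✓.
F3: fails — world w1 has no successor.
Valid on: F1, F2.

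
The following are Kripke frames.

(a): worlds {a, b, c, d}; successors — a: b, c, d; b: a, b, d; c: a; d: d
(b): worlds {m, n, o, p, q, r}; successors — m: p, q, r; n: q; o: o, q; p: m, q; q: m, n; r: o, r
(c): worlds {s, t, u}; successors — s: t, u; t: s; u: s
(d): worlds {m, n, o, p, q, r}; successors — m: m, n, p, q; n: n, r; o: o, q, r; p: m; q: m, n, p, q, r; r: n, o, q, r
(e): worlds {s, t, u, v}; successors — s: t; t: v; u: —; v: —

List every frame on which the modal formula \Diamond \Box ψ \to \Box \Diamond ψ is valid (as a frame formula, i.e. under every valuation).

Frame correspondent (Sahlqvist): \forall x \forall y \forall z (Rxy \wedge Rxz \to \exists w (Ryw \wedge Rzw)) — i.e. convergence.
(a): fails — Rac and Rad but c and d have no common successor.
(b): fails — Rmr and Rmq but r and q have no common successor.
(c): holds.
(d): fails — Rmn and Rmp but n and p have no common successor.
(e): fails — Rtv and Rtv but v and v have no common successor.

(c)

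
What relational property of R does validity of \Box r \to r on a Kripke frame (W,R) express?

Suppose □r→r is valid. At any x set V(r)={w : Rxw}. Then □r holds at x, so r holds at x, i.e. Rxx.
Conversely, on a frame with reflexivity the schema holds at every world under every valuation.
So the correspondent is reflexivity.

reflexivity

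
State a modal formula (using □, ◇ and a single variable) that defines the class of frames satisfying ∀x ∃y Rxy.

□ψ → ◇ψ

This is seriality; the standard corresponding axiom is D: □ψ → ◇ψ.
Suppose □ψ→◇ψ is valid. At any x set V(ψ)=W. Then □ψ at x, so ◇ψ at x, so x has a successor.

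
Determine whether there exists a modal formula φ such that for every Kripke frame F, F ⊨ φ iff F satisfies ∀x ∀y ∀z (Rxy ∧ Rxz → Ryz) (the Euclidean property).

Yes: it is the Euclidean property, defined by the 5 schema ◇r → □◇r.
Suppose ◇r→□◇r is valid. Take Rxy, Rxz and set V(r)={y}. Then ◇r at x, so □◇r at x, so ◇r at z, so some w with Rzw has r; w=y, i.e. Rzy. By symmetry of the argument, Ryz.

Yes, by ◇r → □◇r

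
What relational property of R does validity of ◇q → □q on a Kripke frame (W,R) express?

Partial functionality

Suppose ◇q→□q is valid. Take Rxy, Rxz and set V(q)={y}. Then ◇q at x, so □q at x, so q at z, i.e. z=y.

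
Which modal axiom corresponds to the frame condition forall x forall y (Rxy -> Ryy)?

The condition is shift-reflexivity. The T□ schema □(□ψ → ψ) defines it.

□(□ψ → ψ)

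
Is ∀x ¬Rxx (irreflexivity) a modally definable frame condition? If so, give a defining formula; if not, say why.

No — not modally definable

Any modally definable frame class is closed under surjective bounded morphisms.
The 5-cycle (worlds a,b,c,d,e with a→b→c→d→e→a) is irreflexive, and the map sending every world to a single reflexive point • is a surjective bounded morphism (forth: every edge maps to (•,•); back: every world has a successor). So any modal formula valid on the 5-cycle is also valid on the reflexive point, which is not irreflexive.
Hence irreflexivity is not modally definable.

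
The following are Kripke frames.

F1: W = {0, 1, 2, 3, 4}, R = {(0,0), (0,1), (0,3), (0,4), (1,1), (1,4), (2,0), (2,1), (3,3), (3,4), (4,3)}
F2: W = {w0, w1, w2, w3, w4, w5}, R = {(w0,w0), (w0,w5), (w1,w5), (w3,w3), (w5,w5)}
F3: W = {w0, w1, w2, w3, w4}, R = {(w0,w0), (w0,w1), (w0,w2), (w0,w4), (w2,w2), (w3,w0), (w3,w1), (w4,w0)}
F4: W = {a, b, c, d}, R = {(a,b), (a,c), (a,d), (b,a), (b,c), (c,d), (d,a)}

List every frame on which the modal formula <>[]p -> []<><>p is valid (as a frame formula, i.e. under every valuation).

F1, F2

The schema corresponds to a generalized confluence (Geach) condition: forall x forall y forall z ((xRy & xRz) -> exists w (yRw & z R^2 w)).
F1: holds.
F2: holds.
F3: fails — w0Rw0, w0Rw1 but no w with w0Rw and w1R²w.
F4: fails — aRc, aRc but no w with cRw and cR²w.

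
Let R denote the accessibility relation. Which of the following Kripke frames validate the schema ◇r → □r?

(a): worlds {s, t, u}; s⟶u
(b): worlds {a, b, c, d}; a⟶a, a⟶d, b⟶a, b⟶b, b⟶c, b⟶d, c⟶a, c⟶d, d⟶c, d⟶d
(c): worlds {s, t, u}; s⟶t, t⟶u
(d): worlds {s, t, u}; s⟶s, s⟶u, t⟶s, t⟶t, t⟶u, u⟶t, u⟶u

The schema corresponds to partial functionality: ∀x ∀y ∀z (Rxy ∧ Rxz → y = z).
(a): condition met.
(b): fails — a sees both a and d.
(c): condition met.
(d): fails — s sees both s and u.

(a), (c)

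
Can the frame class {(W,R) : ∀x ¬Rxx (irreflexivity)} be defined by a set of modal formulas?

Not modally definable

Any modally definable frame class is closed under surjective bounded morphisms.
The 2-cycle (worlds s,t with s→t→s) is irreflexive, and the map sending every world to a single reflexive point • is a surjective bounded morphism (forth: every edge maps to (•,•); back: every world has a successor). So any modal formula valid on the 2-cycle is also valid on the reflexive point, which is not irreflexive.
So the class is not modally definable.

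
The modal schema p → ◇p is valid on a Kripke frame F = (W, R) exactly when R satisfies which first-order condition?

Reflexivity

Equivalently (dual form): □p → p.
Suppose □p→p is valid. At any x set V(p)={w : Rxw}. Then □p holds at x, so p holds at x, i.e. Rxx.
Conversely, any frame satisfying ∀x Rxx validates the schema.
So the correspondent is reflexivity.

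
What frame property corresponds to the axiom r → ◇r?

Replacing r by ¬r and contraposing gives the equivalent schema □r → r.
Suppose □r→r is valid. At any x set V(r)={w : Rxw}. Then □r holds at x, so r holds at x, i.e. Rxx.

Reflexivity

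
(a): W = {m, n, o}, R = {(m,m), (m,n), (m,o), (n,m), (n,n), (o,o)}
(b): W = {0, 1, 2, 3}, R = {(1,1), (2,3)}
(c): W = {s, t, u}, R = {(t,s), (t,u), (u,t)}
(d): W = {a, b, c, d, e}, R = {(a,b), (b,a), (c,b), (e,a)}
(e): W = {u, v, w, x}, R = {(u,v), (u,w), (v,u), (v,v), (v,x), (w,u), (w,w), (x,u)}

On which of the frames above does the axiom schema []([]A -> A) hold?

(a)

This is the axiom for shift-reflexivity; its first-order frame correspondent is forall x forall y (Rxy -> Ryy).
(a): ✓.
(b): fails — R23 but not R33.
(c): fails — Rtu but not Ruu.
(d): fails — Rea but not Raa.
(e): fails — Rwu but not Ruu.
Valid on: (a).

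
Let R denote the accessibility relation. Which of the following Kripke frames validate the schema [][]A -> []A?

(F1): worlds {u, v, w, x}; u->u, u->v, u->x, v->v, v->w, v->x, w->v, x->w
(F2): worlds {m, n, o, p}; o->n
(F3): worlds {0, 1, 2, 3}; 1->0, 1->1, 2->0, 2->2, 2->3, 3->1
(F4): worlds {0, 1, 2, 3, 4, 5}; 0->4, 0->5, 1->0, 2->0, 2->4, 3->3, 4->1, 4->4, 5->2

This is the axiom for density; its first-order frame correspondent is forall x forall y (Rxy -> exists z (Rxz & Rzy)).
(F1): fails — Rxw but no z with Rxz and Rzw.
(F2): fails — Ron but no z with Roz and Rzn.
(F3): ✓.
(F4): fails — R10 but no z with R1z and Rz0.

(F3)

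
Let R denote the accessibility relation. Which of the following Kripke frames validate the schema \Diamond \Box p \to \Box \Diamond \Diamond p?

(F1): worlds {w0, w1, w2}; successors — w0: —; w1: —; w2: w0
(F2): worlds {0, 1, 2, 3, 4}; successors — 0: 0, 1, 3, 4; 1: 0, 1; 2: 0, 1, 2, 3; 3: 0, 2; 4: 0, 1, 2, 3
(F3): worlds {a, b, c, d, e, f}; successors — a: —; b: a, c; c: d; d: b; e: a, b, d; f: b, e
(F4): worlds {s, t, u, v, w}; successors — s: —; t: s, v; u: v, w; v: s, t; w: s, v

(F2)

Frame correspondent (Sahlqvist): \forall x \forall y \forall z ((xRy \wedge xRz) \to \exists w (yRw \wedge z R^2 w)) — i.e. a generalized confluence (Geach) condition.
(F1): fails — w2Rw0, w2Rw0 but no w with w0Rw and w0R²w.
(F2): satisfies the condition.
(F3): fails — bRa, bRa but no w with aRw and aR²w.
(F4): fails — tRs, tRs but no w* with sRw* and sR²w*.
Valid on: (F2).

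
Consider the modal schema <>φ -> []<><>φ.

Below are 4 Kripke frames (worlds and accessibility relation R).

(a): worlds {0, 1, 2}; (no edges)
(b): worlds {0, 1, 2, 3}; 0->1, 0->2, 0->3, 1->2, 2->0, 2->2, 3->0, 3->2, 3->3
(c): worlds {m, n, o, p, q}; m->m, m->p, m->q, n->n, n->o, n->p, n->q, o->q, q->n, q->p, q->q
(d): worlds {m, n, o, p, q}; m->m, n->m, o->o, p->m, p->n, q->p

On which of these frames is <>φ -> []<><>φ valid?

The schema corresponds to a generalized confluence (Geach) condition: forall x forall y forall z ((xRy & xRz) -> exists w (y = w & z R^2 w)).
(a): satisfies the condition.
(b): fails — 0R1, 0R1 but no w with 1=w and 1R²w.
(c): fails — mRm, mRp but no w with m=w and pR²w.
(d): fails — pRn, pRm but no w with n=w and mR²w.
Valid on: (a).

(a)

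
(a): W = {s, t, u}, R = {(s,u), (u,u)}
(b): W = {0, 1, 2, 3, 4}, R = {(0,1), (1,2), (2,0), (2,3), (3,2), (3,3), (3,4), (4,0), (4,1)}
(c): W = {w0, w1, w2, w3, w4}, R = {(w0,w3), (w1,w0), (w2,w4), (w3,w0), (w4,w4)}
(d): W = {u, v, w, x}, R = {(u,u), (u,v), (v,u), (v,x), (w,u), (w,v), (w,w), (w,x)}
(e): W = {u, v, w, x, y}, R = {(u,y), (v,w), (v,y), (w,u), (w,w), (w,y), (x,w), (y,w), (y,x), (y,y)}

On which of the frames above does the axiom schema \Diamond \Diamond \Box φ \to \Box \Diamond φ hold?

The schema corresponds to a generalized confluence (Geach) condition: \forall x \forall y \forall z ((x R^2 y \wedge xRz) \to \exists w (yRw \wedge zRw)).
(a): ✓.
(b): fails — 0R²2, 0R1 but no w with 2Rw and 1Rw.
(c): fails — w0R²w0, w0Rw3 but no w with w0Rw and w3Rw.
(d): fails — uR²x, uRu but no t with xRt and uRt.
(e): fails — wR²x, wRu but no t with xRt and uRt.

(a)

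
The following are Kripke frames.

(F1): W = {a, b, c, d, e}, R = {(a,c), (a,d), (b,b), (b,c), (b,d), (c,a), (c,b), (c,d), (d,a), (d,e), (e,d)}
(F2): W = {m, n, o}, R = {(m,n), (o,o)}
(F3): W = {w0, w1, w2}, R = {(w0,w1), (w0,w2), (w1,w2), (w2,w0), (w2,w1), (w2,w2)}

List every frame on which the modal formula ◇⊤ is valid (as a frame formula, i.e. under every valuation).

This is the axiom for seriality; its first-order frame correspondent is ∀x ∃y Rxy.
(F1): holds.
(F2): fails — world n has no successor.
(F3): holds.
Valid on: (F1), (F3).

(F1), (F3)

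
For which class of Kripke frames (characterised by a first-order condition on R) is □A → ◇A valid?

Seriality

Suppose □A→◇A is valid. At any x set V(A)=W. Then □A at x, so ◇A at x, so x has a successor.
Conversely, any frame satisfying ∀x ∃y Rxy validates the schema.
So the correspondent is seriality.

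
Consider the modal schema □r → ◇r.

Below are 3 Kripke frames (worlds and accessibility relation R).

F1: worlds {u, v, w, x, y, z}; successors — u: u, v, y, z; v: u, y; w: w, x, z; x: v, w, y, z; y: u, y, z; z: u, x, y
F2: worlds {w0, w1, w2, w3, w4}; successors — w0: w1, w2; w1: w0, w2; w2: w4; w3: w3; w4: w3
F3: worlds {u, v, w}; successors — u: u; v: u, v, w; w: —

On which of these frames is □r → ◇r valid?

The schema corresponds to seriality: ∀x ∃y Rxy.
F1: holds.
F2: holds.
F3: fails — world w has no successor.

F1, F2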